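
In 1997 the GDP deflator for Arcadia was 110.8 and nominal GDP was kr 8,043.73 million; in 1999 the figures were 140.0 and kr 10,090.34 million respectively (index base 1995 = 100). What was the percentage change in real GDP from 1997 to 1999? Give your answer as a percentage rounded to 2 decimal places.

Deflate each year: 1997 → 8043.73/1.108 = 7259.68; 1999 → 10090.34/1.400 = 7207.39.
So real GDP changed by 7207.39/7259.68 − 1 = -0.0072, i.e. -0.72%.

-0.72%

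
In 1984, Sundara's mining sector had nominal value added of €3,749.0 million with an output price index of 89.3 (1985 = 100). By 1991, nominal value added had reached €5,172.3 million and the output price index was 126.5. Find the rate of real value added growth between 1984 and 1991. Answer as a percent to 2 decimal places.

-2.61%

Real value added 1984 = 3749.0 / 0.893 = 4198.21.
Real value added 1991 = 5172.3 / 1.265 = 4088.77.
Real growth = 4088.77 / 4198.21 − 1 = -0.0261.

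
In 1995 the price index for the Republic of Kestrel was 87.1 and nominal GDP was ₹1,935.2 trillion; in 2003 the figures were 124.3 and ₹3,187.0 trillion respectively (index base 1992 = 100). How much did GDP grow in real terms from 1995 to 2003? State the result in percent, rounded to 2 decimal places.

15.40%

Real GDP 1995 = 1935.2 / 0.871 = 2221.81.
Real GDP 2003 = 3187.0 / 1.243 = 2563.96.
Real growth = 2563.96 / 2221.81 − 1 = 0.1540.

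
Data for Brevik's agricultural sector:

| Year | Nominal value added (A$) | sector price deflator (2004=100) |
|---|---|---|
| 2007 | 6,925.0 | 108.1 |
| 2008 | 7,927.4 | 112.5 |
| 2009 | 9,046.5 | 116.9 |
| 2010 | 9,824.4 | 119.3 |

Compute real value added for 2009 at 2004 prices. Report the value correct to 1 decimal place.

Real value added 2009 = 9046.5 / 1.169 = 7738.67.

A$7,738.7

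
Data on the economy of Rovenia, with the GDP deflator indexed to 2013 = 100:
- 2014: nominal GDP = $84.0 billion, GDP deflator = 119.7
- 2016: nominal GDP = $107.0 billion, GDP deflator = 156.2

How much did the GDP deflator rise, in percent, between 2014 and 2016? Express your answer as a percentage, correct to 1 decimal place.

Price-level change = 156.2 / 119.7 − 1 = 0.3049.

30.5%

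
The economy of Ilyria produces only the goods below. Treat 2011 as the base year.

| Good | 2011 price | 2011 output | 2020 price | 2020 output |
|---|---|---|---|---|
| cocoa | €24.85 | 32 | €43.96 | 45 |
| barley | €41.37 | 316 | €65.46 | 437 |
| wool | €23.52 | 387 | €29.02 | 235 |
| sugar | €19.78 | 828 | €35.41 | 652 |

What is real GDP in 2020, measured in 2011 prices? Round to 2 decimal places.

€37620.70

Real GDP 2020 = Σ (p_2011 × q_2020) = 24.85·45 + 41.37·437 + 23.52·235 + 19.78·652 = 37620.70.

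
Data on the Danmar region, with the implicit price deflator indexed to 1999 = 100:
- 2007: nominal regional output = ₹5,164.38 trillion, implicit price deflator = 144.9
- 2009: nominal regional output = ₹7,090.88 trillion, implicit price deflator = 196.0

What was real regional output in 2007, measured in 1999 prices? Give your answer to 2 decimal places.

₹3,564.10 trillion

Real regional output = Nominal / (implicit price deflator/100) = 5164.38 / 1.449 = 3564.10.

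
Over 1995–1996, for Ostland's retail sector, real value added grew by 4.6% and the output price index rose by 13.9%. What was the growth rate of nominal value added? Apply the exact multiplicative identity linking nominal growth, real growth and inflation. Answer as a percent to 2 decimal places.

(1 + g_nom) = (1 + g_real)(1 + π) = 1.0460 × 1.1390 = 1.19139.

19.14%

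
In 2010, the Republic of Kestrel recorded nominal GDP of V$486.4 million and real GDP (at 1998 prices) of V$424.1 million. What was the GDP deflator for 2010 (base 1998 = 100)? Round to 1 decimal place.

GDP deflator = (Nominal / Real) × 100 = 486.4 / 424.1 × 100 = 114.69.

114.7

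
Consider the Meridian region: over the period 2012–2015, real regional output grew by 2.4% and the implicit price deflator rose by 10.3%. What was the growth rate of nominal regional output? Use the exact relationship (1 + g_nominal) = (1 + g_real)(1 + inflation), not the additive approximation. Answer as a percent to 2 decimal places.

(1 + g_nom) = (1 + g_real)(1 + π) = 1.0240 × 1.1030 = 1.12947.

12.95%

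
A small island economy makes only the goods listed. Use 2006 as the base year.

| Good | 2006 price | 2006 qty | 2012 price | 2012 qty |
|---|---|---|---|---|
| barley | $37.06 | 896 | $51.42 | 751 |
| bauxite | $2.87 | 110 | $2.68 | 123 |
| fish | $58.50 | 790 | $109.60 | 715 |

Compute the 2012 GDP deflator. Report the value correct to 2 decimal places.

167.56

Nominal GDP 2012 = 51.42·751 + 2.68·123 + 109.60·715 = 117310.06.
Real GDP 2012 (at 2006 prices) = 37.06·751 + 2.87·123 + 58.50·715 = 70012.57.
Deflator = Nominal/Real × 100 = 117310.06/70012.57 × 100 = 167.556.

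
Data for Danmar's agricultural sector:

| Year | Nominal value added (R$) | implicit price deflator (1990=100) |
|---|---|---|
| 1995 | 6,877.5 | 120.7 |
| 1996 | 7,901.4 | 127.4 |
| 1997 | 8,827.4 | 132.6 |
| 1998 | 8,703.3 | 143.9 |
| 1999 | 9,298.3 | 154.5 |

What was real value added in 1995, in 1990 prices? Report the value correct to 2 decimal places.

Real value added 1995 = 6877.5 / 1.207 = 5698.01.

R$5,698.01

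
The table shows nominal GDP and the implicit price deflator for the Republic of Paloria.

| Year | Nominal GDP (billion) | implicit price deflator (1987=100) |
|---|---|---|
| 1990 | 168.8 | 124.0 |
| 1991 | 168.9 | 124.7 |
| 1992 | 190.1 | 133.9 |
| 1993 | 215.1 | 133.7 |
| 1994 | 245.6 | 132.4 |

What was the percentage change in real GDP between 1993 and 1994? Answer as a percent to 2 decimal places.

15.30%

Real GDP 1993 = 215.1/1.337 = 160.88.
Real GDP 1994 = 245.6/1.324 = 185.50.
Change = 185.50/160.88 − 1 = 0.1530.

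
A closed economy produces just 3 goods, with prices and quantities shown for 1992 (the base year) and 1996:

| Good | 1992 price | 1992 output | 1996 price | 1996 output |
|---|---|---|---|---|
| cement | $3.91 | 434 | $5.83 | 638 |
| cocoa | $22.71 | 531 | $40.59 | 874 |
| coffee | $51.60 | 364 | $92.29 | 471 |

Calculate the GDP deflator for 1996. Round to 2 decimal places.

177.21

Nominal GDP 1996 = 5.83·638 + 40.59·874 + 92.29·471 = 82663.79.
Real GDP 1996 (at 1992 prices) = 3.91·638 + 22.71·874 + 51.60·471 = 46646.72.
Deflator = Nominal/Real × 100 = 82663.79/46646.72 × 100 = 177.212.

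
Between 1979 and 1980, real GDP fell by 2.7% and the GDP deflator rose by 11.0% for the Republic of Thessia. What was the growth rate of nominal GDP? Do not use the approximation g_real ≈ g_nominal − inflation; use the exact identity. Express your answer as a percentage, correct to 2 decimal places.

(1 + g_nom) = (1 + g_real)(1 + π) = 0.9730 × 1.1100 = 1.08003.

8.00%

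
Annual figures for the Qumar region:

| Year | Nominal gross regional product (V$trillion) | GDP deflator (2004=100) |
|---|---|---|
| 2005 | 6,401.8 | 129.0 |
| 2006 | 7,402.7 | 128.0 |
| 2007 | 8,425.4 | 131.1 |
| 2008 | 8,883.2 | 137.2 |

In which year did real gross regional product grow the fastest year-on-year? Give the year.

2006: real = 7402.7/1.280 = 5783.36; growth vs 2005 (4962.64) = 16.54%.
2007: real = 8425.4/1.311 = 6426.70; growth vs 2006 (5783.36) = 11.12%.
2008: real = 8883.2/1.372 = 6474.64; growth vs 2007 (6426.70) = 0.75%.

2006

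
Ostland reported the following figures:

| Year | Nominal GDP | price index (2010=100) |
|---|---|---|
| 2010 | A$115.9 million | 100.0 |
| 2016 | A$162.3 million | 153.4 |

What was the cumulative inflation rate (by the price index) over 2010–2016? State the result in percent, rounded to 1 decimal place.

53.4%

Price-level change = 153.4 / 100.0 − 1 = 0.5340.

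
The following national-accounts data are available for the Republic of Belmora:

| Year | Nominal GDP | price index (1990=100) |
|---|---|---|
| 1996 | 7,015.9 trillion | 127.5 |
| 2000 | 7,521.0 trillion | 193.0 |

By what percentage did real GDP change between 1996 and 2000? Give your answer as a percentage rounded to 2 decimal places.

Real GDP 1996 = 7015.9 / 1.275 = 5502.67.
Real GDP 2000 = 7521.0 / 1.930 = 3896.89.
Real growth = 3896.89 / 5502.67 − 1 = -0.2918.

-29.18%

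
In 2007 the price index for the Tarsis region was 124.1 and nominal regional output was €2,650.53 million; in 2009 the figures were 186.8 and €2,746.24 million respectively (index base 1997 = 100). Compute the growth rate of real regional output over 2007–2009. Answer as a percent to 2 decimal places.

Deflate each year: 2007 → 2650.53/1.241 = 2135.80; 2009 → 2746.24/1.868 = 1470.15.
So real regional output changed by 1470.15/2135.80 − 1 = -0.3117, i.e. -31.17%.

-31.17%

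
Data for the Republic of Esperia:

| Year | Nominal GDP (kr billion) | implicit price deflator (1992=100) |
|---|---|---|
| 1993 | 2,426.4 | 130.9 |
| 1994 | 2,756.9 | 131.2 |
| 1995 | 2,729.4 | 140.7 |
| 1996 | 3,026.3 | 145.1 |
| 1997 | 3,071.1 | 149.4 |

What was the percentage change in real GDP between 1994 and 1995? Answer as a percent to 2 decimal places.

Real GDP 1994 = 2756.9/1.312 = 2101.30.
Real GDP 1995 = 2729.4/1.407 = 1939.87.
Change = 1939.87/2101.30 − 1 = -0.0768.

-7.68%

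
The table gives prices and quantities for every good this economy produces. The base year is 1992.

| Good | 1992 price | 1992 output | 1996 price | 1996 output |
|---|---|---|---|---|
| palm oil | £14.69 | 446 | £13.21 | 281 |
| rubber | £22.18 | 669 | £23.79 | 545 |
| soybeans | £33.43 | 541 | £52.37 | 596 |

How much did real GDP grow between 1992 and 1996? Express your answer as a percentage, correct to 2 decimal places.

-8.45%

Real GDP 1992 = Nominal GDP 1992 = 14.69·446 + 22.18·669 + 33.43·541 = 39475.79.
Real GDP 1996 (at 1992 prices) = 14.69·281 + 22.18·545 + 33.43·596 = 36140.27.
Real growth = 36140.27/39475.79 − 1 = -0.0845.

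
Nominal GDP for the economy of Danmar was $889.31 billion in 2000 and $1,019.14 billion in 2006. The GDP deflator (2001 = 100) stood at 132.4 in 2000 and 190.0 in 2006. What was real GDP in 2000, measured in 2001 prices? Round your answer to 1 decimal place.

$671.7 billion

Real GDP = Nominal / (GDP deflator/100) = 889.31 / 1.324 = 671.68.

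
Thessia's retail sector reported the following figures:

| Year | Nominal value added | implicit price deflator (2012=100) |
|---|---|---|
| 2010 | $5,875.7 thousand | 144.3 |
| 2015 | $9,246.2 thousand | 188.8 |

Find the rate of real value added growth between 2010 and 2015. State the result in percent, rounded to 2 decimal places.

20.27%

Real value added 2010 = 5875.7 / 1.443 = 4071.86.
Real value added 2015 = 9246.2 / 1.888 = 4897.35.
Real growth = 4897.35 / 4071.86 − 1 = 0.2027.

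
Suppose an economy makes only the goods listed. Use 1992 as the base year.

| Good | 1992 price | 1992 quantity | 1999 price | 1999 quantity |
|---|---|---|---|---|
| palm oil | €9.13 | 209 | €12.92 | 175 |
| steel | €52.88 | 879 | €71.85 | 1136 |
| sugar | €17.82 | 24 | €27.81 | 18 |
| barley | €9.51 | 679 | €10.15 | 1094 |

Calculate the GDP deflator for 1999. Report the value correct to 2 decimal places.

Nominal GDP 1999 = 12.92·175 + 71.85·1136 + 27.81·18 + 10.15·1094 = 95487.28.
Real GDP 1999 (at 1992 prices) = 9.13·175 + 52.88·1136 + 17.82·18 + 9.51·1094 = 72394.13.
Deflator = Nominal/Real × 100 = 95487.28/72394.13 × 100 = 131.899.

131.90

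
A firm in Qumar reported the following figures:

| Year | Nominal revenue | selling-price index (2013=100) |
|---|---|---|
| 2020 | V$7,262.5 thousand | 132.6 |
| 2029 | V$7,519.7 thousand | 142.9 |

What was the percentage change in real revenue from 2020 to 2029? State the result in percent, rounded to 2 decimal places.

Deflate each year: 2020 → 7262.5/1.326 = 5477.00; 2029 → 7519.7/1.429 = 5262.21.
So real revenue changed by 5262.21/5477.00 − 1 = -0.0392, i.e. -3.92%.

-3.92%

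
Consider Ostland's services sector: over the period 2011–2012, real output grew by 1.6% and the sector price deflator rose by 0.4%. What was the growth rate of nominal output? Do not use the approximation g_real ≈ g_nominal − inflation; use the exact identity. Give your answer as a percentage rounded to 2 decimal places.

(1 + g_nom) = (1 + g_real)(1 + π) = 1.0160 × 1.0040 = 1.02006.

2.01%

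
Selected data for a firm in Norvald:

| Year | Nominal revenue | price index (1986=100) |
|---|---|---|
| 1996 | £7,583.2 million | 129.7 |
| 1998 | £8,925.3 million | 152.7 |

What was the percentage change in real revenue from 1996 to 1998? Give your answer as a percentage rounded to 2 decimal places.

-0.03%

Deflate each year: 1996 → 7583.2/1.297 = 5846.72; 1998 → 8925.3/1.527 = 5844.99.
So real revenue changed by 5844.99/5846.72 − 1 = -0.0003, i.e. -0.03%.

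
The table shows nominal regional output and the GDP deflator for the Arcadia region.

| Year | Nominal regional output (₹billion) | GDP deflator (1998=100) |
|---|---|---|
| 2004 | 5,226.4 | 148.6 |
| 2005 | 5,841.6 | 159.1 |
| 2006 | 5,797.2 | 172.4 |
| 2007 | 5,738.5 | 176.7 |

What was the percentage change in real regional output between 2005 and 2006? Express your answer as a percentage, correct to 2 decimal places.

Real regional output 2005 = 5841.6/1.591 = 3671.65.
Real regional output 2006 = 5797.2/1.724 = 3362.65.
Change = 3362.65/3671.65 − 1 = -0.0842.

-8.42%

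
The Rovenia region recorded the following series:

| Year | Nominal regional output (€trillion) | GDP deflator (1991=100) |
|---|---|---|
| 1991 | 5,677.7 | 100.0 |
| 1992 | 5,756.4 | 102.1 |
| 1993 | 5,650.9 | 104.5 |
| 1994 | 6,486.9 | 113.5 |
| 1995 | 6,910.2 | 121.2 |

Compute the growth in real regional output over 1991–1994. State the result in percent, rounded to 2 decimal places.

0.66%

Real regional output 1991 = 5677.7/1.000 = 5677.70.
Real regional output 1994 = 6486.9/1.135 = 5715.33.
Change = 5715.33/5677.70 − 1 = 0.0066.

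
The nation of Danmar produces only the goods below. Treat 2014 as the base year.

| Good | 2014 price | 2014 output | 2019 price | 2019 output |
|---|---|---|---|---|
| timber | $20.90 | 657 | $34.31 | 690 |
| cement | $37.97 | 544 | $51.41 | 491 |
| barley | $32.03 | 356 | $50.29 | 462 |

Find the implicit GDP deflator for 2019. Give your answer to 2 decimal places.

Nominal GDP 2019 = 34.31·690 + 51.41·491 + 50.29·462 = 72150.19.
Real GDP 2019 (at 2014 prices) = 20.90·690 + 37.97·491 + 32.03·462 = 47862.13.
Deflator = Nominal/Real × 100 = 72150.19/47862.13 × 100 = 150.746.

150.75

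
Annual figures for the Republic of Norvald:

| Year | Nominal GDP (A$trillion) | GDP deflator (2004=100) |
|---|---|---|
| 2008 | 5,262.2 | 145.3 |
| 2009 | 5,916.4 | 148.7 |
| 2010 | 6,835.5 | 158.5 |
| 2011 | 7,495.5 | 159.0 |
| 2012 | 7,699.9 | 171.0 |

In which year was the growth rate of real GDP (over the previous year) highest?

2009: real = 5916.4/1.487 = 3978.75; growth vs 2008 (3621.61) = 9.86%.
2010: real = 6835.5/1.585 = 4312.62; growth vs 2009 (3978.75) = 8.39%.
2011: real = 7495.5/1.590 = 4714.15; growth vs 2010 (4312.62) = 9.31%.
2012: real = 7699.9/1.710 = 4502.87; growth vs 2011 (4714.15) = -4.48%.

2009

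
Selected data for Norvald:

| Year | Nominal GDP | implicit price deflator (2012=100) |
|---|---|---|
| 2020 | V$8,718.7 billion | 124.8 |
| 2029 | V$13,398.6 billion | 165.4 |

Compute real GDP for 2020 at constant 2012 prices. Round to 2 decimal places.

V$6,986.14 billion

Real GDP = Nominal / (implicit price deflator/100) = 8718.7 / 1.248 = 6986.14.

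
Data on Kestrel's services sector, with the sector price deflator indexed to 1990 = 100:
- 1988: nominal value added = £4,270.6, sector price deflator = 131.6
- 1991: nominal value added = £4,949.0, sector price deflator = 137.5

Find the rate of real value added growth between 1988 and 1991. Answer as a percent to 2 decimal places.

Real value added 1988 = 4270.6 / 1.316 = 3245.14.
Real value added 1991 = 4949.0 / 1.375 = 3599.27.
Real growth = 3599.27 / 3245.14 − 1 = 0.1091.

10.91%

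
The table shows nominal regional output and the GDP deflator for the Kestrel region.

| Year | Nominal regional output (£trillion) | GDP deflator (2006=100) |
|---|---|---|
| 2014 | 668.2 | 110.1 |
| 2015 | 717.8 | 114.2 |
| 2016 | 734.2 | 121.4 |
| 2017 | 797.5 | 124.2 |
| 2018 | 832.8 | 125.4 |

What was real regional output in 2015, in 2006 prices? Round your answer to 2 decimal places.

Real regional output 2015 = 717.8 / 1.142 = 628.55.

£628.55 trillion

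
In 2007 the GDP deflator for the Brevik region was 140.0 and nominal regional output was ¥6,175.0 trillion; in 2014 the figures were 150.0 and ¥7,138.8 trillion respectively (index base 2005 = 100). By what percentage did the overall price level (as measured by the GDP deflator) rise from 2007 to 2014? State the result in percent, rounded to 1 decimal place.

7.1%

Price-level change = 150.0 / 140.0 − 1 = 0.0714.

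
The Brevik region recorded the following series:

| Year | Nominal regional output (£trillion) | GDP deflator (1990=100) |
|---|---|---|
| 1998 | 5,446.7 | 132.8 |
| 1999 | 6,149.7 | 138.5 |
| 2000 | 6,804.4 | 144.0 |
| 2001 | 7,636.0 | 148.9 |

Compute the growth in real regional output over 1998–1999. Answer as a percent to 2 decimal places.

Real regional output 1998 = 5446.7/1.328 = 4101.43.
Real regional output 1999 = 6149.7/1.385 = 4440.22.
Change = 4440.22/4101.43 − 1 = 0.0826.

8.26%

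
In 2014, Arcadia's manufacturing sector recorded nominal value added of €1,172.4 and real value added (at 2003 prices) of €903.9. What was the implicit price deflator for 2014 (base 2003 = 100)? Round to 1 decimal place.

implicit price deflator = (Nominal / Real) × 100 = 1172.4 / 903.9 × 100 = 129.70.

129.7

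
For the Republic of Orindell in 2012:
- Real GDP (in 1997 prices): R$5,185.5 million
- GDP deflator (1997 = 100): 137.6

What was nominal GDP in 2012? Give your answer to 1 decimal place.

R$7,135.2 million

Nominal GDP = Real × (GDP deflator/100) = 5185.5 × 1.376 = 7135.25.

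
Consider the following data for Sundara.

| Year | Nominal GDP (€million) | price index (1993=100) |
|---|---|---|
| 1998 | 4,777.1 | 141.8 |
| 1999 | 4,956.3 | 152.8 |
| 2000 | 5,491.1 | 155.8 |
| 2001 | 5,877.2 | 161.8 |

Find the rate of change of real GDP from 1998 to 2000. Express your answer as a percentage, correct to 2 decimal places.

Real GDP 1998 = 4777.1/1.418 = 3368.90.
Real GDP 2000 = 5491.1/1.558 = 3524.45.
Change = 3524.45/3368.90 − 1 = 0.0462.

4.62%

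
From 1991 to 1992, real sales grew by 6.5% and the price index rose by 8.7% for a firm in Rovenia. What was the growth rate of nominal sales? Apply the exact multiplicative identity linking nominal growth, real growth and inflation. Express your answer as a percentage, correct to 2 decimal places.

(1 + g_nom) = (1 + g_real)(1 + π) = 1.0650 × 1.0870 = 1.15766.

15.77%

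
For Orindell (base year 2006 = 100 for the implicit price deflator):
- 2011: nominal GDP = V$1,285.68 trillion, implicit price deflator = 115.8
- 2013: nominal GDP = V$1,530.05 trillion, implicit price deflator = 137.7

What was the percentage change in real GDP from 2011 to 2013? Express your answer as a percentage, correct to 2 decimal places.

Deflate each year: 2011 → 1285.68/1.158 = 1110.26; 2013 → 1530.05/1.377 = 1111.15.
So real GDP changed by 1111.15/1110.26 − 1 = 0.0008, i.e. 0.08%.

0.08%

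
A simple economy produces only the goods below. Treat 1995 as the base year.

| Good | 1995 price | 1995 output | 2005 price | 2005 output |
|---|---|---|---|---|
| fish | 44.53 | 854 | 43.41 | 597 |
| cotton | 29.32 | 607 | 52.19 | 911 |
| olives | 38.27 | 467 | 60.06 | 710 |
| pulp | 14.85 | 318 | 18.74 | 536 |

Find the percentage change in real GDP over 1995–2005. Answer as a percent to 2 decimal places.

12.76%

Real GDP 1995 = Nominal GDP 1995 = 44.53·854 + 29.32·607 + 38.27·467 + 14.85·318 = 78420.25.
Real GDP 2005 (at 1995 prices) = 44.53·597 + 29.32·911 + 38.27·710 + 14.85·536 = 88426.23.
Real growth = 88426.23/78420.25 − 1 = 0.1276.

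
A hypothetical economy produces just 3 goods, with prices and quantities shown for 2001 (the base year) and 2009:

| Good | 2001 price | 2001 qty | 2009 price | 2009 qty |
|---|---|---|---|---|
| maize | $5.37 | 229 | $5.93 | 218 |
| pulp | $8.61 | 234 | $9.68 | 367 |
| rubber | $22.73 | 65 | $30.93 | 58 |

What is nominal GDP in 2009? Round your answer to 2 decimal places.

Nominal GDP 2009 = Σ (p_2009 × q_2009) = 5.93·218 + 9.68·367 + 30.93·58 = 6639.24.

$6639.24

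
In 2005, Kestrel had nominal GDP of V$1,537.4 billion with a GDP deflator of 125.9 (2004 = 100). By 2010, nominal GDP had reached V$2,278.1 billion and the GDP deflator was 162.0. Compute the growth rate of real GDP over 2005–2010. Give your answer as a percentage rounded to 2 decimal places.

15.16%

Deflate each year: 2005 → 1537.4/1.259 = 1221.13; 2010 → 2278.1/1.620 = 1406.23.
So real GDP changed by 1406.23/1221.13 − 1 = 0.1516, i.e. 15.16%.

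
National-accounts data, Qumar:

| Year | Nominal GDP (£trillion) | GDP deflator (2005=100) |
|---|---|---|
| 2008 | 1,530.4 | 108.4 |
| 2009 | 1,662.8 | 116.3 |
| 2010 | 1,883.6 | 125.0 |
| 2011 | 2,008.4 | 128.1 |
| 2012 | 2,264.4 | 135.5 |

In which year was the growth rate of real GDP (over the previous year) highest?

2009: real = 1662.8/1.163 = 1429.75; growth vs 2008 (1411.81) = 1.27%.
2010: real = 1883.6/1.250 = 1506.88; growth vs 2009 (1429.75) = 5.39%.
2011: real = 2008.4/1.281 = 1567.84; growth vs 2010 (1506.88) = 4.05%.
2012: real = 2264.4/1.355 = 1671.14; growth vs 2011 (1567.84) = 6.59%.

2012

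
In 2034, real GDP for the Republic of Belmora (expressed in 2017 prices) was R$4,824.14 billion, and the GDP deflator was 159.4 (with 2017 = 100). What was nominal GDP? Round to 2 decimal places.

R$7,689.68 billion

Nominal GDP = Real × (GDP deflator/100) = 4824.14 × 1.594 = 7689.68.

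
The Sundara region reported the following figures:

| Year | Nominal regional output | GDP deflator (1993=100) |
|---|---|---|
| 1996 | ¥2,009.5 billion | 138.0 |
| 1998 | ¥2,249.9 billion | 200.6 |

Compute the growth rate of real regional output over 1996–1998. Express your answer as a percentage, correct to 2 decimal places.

Real regional output 1996 = 2009.5 / 1.380 = 1456.16.
Real regional output 1998 = 2249.9 / 2.006 = 1121.59.
Real growth = 1121.59 / 1456.16 − 1 = -0.2298.

-22.98%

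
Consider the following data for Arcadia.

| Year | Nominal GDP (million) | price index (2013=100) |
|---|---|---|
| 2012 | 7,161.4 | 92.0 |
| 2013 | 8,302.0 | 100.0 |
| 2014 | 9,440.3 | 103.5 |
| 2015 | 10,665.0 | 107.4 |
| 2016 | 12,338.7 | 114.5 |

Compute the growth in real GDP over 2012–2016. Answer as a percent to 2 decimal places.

38.44%

Real GDP 2012 = 7161.4/0.920 = 7784.13.
Real GDP 2016 = 12338.7/1.145 = 10776.16.
Change = 10776.16/7784.13 − 1 = 0.3844.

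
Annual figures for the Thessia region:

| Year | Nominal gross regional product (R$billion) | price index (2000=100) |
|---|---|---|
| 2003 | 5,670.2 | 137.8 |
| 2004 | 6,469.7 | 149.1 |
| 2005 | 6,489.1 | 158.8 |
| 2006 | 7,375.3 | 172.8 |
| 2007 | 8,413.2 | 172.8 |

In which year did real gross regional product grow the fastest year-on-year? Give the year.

2004: real = 6469.7/1.491 = 4339.17; growth vs 2003 (4114.80) = 5.45%.
2005: real = 6489.1/1.588 = 4086.34; growth vs 2004 (4339.17) = -5.83%.
2006: real = 7375.3/1.728 = 4268.11; growth vs 2005 (4086.34) = 4.45%.
2007: real = 8413.2/1.728 = 4868.75; growth vs 2006 (4268.11) = 14.07%.

2007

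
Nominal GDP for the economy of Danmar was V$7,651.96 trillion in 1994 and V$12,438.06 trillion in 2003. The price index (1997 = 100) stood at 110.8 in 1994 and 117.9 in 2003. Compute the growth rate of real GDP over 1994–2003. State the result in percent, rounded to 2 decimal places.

52.76%

Real GDP 1994 = 7651.96 / 1.108 = 6906.10.
Real GDP 2003 = 12438.06 / 1.179 = 10549.67.
Real growth = 10549.67 / 6906.10 − 1 = 0.5276.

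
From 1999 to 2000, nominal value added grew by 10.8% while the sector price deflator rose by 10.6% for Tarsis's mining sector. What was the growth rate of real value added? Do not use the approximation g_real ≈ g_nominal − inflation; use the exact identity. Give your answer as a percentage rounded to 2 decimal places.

(1 + g_nom) = (1 + g_real)(1 + π), so g_real = 1.1080 / 1.1060 − 1 = 0.00181.

0.18%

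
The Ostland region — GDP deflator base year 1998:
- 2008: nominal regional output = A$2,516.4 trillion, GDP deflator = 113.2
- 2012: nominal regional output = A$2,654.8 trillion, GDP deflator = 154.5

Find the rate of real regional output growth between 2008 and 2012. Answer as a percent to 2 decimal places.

Real regional output 2008 = 2516.4 / 1.132 = 2222.97.
Real regional output 2012 = 2654.8 / 1.545 = 1718.32.
Real growth = 1718.32 / 2222.97 − 1 = -0.2270.

-22.70%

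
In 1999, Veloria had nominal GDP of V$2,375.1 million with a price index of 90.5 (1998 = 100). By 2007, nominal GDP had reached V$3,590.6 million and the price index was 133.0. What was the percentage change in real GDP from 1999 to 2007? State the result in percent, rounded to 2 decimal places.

2.87%

Real GDP 1999 = 2375.1 / 0.905 = 2624.42.
Real GDP 2007 = 3590.6 / 1.330 = 2699.70.
Real growth = 2699.70 / 2624.42 − 1 = 0.0287.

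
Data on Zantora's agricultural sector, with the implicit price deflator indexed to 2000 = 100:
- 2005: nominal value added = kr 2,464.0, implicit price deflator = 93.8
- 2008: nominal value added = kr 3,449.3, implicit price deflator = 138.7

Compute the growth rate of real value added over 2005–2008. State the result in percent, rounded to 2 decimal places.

-5.33%

Real value added 2005 = 2464.0 / 0.938 = 2626.87.
Real value added 2008 = 3449.3 / 1.387 = 2486.88.
Real growth = 2486.88 / 2626.87 − 1 = -0.0533.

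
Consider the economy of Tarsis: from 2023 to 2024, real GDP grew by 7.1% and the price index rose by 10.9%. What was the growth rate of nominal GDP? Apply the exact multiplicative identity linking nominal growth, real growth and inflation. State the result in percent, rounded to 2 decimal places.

18.77%

(1 + g_nom) = (1 + g_real)(1 + π) = 1.0710 × 1.1090 = 1.18774.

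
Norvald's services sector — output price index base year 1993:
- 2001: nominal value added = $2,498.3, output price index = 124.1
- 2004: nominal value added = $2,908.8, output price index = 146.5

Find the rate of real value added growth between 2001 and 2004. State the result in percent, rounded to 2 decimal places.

Deflate each year: 2001 → 2498.3/1.241 = 2013.13; 2004 → 2908.8/1.465 = 1985.53.
So real value added changed by 1985.53/2013.13 − 1 = -0.0137, i.e. -1.37%.

-1.37%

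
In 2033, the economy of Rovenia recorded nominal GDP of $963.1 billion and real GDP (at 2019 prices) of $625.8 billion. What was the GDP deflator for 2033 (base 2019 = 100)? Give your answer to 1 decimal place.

153.9

GDP deflator = (Nominal / Real) × 100 = 963.1 / 625.8 × 100 = 153.90.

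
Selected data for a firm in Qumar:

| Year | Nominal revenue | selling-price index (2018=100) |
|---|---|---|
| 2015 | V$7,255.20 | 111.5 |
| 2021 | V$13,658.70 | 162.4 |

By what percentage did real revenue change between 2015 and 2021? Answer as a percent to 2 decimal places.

29.26%

Real revenue 2015 = 7255.20 / 1.115 = 6506.91.
Real revenue 2021 = 13658.70 / 1.624 = 8410.53.
Real growth = 8410.53 / 6506.91 − 1 = 0.2926.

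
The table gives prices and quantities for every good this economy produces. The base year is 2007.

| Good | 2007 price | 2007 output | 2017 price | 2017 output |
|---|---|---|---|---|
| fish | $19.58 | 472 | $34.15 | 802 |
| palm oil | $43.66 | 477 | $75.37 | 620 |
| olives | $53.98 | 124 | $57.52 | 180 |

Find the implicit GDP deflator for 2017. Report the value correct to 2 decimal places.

Nominal GDP 2017 = 34.15·802 + 75.37·620 + 57.52·180 = 84471.30.
Real GDP 2017 (at 2007 prices) = 19.58·802 + 43.66·620 + 53.98·180 = 52488.76.
Deflator = Nominal/Real × 100 = 84471.30/52488.76 × 100 = 160.932.

160.93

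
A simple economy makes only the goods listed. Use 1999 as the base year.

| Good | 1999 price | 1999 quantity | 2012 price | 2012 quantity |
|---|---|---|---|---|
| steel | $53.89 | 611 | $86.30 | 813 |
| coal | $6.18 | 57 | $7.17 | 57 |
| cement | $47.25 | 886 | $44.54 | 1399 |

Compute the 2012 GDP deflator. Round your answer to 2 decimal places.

120.51

Nominal GDP 2012 = 86.30·813 + 7.17·57 + 44.54·1399 = 132882.05.
Real GDP 2012 (at 1999 prices) = 53.89·813 + 6.18·57 + 47.25·1399 = 110267.58.
Deflator = Nominal/Real × 100 = 132882.05/110267.58 × 100 = 120.509.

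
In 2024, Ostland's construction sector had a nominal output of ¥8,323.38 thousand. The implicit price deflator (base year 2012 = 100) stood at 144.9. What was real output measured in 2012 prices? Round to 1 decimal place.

Real output = Nominal / (implicit price deflator/100) = 8323.38 / 1.449 = 5744.22.

¥5,744.2 thousand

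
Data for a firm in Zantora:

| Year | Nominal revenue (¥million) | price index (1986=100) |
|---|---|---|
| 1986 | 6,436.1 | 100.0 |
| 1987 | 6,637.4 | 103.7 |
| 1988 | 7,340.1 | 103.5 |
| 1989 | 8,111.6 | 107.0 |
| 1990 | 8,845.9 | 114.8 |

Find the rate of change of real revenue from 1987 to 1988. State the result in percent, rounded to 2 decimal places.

Real revenue 1987 = 6637.4/1.037 = 6400.58.
Real revenue 1988 = 7340.1/1.035 = 7091.88.
Change = 7091.88/6400.58 − 1 = 0.1080.

10.80%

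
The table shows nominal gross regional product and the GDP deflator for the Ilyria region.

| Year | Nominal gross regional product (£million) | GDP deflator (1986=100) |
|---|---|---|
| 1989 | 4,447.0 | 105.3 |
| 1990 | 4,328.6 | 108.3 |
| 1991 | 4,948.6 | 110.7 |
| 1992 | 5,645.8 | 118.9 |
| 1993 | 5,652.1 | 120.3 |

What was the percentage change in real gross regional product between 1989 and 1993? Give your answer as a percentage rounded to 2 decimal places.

Real gross regional product 1989 = 4447.0/1.053 = 4223.17.
Real gross regional product 1993 = 5652.1/1.203 = 4698.34.
Change = 4698.34/4223.17 − 1 = 0.1125.

11.25%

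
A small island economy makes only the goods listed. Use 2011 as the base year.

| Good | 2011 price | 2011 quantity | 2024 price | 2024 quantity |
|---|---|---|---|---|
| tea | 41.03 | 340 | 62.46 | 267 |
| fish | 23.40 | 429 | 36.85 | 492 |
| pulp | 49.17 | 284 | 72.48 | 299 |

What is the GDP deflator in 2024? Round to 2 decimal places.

Nominal GDP 2024 = 62.46·267 + 36.85·492 + 72.48·299 = 56478.54.
Real GDP 2024 (at 2011 prices) = 41.03·267 + 23.40·492 + 49.17·299 = 37169.64.
Deflator = Nominal/Real × 100 = 56478.54/37169.64 × 100 = 151.948.

151.95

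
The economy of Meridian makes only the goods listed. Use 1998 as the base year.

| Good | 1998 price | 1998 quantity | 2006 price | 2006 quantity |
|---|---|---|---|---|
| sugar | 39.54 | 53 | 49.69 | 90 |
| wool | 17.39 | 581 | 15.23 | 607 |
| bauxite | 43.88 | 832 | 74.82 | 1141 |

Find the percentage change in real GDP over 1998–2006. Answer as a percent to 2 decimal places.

31.77%

Real GDP 1998 = Nominal GDP 1998 = 39.54·53 + 17.39·581 + 43.88·832 = 48707.37.
Real GDP 2006 (at 1998 prices) = 39.54·90 + 17.39·607 + 43.88·1141 = 64181.41.
Real growth = 64181.41/48707.37 − 1 = 0.3177.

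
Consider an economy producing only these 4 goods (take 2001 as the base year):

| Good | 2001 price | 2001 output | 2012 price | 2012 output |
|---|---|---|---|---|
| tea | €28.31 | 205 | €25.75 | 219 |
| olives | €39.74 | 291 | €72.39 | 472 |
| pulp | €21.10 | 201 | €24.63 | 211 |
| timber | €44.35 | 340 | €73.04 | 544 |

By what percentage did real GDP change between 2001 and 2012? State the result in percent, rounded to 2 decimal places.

Real GDP 2001 = Nominal GDP 2001 = 28.31·205 + 39.74·291 + 21.10·201 + 44.35·340 = 36687.99.
Real GDP 2012 (at 2001 prices) = 28.31·219 + 39.74·472 + 21.10·211 + 44.35·544 = 53535.67.
Real growth = 53535.67/36687.99 − 1 = 0.4592.

45.92%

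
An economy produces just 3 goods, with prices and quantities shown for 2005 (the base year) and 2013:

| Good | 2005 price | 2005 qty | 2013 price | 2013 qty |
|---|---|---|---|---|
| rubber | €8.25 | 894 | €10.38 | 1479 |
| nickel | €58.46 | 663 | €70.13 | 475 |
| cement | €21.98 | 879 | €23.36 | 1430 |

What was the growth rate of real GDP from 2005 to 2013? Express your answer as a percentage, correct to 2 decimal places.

Real GDP 2005 = Nominal GDP 2005 = 8.25·894 + 58.46·663 + 21.98·879 = 65454.90.
Real GDP 2013 (at 2005 prices) = 8.25·1479 + 58.46·475 + 21.98·1430 = 71401.65.
Real growth = 71401.65/65454.90 − 1 = 0.0909.

9.09%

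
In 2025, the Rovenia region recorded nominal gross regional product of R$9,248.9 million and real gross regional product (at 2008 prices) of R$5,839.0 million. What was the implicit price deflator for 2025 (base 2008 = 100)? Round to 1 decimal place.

implicit price deflator = (Nominal / Real) × 100 = 9248.9 / 5839.0 × 100 = 158.40.

158.4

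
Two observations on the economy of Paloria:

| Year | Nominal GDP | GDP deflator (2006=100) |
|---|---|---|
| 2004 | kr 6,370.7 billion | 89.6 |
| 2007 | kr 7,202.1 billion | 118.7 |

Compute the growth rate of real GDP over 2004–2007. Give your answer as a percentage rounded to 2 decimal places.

Real GDP 2004 = 6370.7 / 0.896 = 7110.16.
Real GDP 2007 = 7202.1 / 1.187 = 6067.48.
Real growth = 6067.48 / 7110.16 − 1 = -0.1466.

-14.66%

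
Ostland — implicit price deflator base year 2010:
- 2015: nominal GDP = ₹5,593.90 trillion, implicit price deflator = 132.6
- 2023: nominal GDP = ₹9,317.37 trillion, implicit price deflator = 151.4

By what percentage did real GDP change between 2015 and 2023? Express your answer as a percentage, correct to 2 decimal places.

Real GDP 2015 = 5593.90 / 1.326 = 4218.63.
Real GDP 2023 = 9317.37 / 1.514 = 6154.14.
Real growth = 6154.14 / 4218.63 − 1 = 0.4588.

45.88%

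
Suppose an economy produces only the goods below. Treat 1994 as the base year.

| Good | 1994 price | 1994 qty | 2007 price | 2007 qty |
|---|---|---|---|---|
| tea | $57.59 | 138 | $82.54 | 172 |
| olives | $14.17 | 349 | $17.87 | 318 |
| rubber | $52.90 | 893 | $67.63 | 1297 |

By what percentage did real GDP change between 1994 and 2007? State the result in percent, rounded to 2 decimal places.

38.07%

Real GDP 1994 = Nominal GDP 1994 = 57.59·138 + 14.17·349 + 52.90·893 = 60132.45.
Real GDP 2007 (at 1994 prices) = 57.59·172 + 14.17·318 + 52.90·1297 = 83022.84.
Real growth = 83022.84/60132.45 − 1 = 0.3807.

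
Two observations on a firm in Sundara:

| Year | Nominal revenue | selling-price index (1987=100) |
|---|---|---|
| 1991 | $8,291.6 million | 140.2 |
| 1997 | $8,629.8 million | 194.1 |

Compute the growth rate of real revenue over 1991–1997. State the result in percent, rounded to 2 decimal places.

-24.82%

Real revenue 1991 = 8291.6 / 1.402 = 5914.12.
Real revenue 1997 = 8629.8 / 1.941 = 4446.06.
Real growth = 4446.06 / 5914.12 − 1 = -0.2482.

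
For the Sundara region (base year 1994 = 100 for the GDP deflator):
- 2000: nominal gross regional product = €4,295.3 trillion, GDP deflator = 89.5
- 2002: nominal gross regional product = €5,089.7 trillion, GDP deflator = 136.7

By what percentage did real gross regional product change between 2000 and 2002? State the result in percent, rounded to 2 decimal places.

-22.42%

Real gross regional product 2000 = 4295.3 / 0.895 = 4799.22.
Real gross regional product 2002 = 5089.7 / 1.367 = 3723.26.
Real growth = 3723.26 / 4799.22 − 1 = -0.2242.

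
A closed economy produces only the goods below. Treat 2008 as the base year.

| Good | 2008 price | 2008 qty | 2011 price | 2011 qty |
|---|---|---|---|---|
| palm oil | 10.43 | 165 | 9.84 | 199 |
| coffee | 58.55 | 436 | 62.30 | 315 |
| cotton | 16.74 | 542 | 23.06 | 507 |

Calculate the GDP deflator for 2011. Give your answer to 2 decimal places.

114.71

Nominal GDP 2011 = 9.84·199 + 62.30·315 + 23.06·507 = 33274.08.
Real GDP 2011 (at 2008 prices) = 10.43·199 + 58.55·315 + 16.74·507 = 29006.00.
Deflator = Nominal/Real × 100 = 33274.08/29006.00 × 100 = 114.714.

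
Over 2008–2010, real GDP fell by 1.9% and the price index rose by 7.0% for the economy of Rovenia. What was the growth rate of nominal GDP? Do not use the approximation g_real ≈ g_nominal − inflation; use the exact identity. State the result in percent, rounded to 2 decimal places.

(1 + g_nom) = (1 + g_real)(1 + π) = 0.9810 × 1.0700 = 1.04967.

4.97%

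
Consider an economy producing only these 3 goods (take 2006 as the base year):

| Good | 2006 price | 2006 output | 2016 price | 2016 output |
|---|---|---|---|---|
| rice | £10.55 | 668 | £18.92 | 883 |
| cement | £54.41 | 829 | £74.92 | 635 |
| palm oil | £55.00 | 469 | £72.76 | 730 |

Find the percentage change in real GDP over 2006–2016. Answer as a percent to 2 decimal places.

7.78%

Real GDP 2006 = Nominal GDP 2006 = 10.55·668 + 54.41·829 + 55.00·469 = 77948.29.
Real GDP 2016 (at 2006 prices) = 10.55·883 + 54.41·635 + 55.00·730 = 84016.00.
Real growth = 84016.00/77948.29 − 1 = 0.0778.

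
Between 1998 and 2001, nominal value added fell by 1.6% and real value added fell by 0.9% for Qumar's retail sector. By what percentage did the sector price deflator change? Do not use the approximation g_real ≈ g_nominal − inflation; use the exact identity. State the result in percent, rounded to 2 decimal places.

-0.71%

(1 + g_nom) = (1 + g_real)(1 + π), so π = 0.9840 / 0.9910 − 1 = -0.00706.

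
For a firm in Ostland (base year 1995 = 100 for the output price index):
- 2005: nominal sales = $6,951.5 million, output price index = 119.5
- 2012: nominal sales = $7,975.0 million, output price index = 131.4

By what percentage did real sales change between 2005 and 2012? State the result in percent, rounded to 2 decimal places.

Real sales 2005 = 6951.5 / 1.195 = 5817.15.
Real sales 2012 = 7975.0 / 1.314 = 6069.25.
Real growth = 6069.25 / 5817.15 − 1 = 0.0433.

4.33%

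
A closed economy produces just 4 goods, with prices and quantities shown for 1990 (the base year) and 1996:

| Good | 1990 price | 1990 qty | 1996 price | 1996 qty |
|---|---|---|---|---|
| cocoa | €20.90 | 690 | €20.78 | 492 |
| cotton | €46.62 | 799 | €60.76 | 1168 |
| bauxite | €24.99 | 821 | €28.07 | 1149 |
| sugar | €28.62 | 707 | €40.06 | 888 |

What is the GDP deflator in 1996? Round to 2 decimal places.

125.37

Nominal GDP 1996 = 20.78·492 + 60.76·1168 + 28.07·1149 + 40.06·888 = 149017.15.
Real GDP 1996 (at 1990 prices) = 20.90·492 + 46.62·1168 + 24.99·1149 + 28.62·888 = 118863.03.
Deflator = Nominal/Real × 100 = 149017.15/118863.03 × 100 = 125.369.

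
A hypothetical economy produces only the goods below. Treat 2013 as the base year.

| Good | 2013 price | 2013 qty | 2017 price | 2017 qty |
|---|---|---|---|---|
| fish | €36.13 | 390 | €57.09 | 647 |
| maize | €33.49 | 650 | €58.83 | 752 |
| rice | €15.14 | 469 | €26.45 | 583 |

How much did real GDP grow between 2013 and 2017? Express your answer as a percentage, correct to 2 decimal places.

33.58%

Real GDP 2013 = Nominal GDP 2013 = 36.13·390 + 33.49·650 + 15.14·469 = 42959.86.
Real GDP 2017 (at 2013 prices) = 36.13·647 + 33.49·752 + 15.14·583 = 57387.21.
Real growth = 57387.21/42959.86 − 1 = 0.3358.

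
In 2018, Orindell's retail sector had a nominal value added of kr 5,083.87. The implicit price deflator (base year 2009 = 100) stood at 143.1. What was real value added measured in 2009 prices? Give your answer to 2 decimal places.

Real value added = Nominal / (implicit price deflator/100) = 5083.87 / 1.431 = 3552.67.

kr 3,552.67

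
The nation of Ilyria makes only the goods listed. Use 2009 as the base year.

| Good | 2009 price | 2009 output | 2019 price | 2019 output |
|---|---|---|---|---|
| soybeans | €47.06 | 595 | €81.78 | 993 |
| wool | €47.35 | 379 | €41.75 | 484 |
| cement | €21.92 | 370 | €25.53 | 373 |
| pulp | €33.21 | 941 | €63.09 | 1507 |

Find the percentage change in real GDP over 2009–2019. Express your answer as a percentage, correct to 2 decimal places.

Real GDP 2009 = Nominal GDP 2009 = 47.06·595 + 47.35·379 + 21.92·370 + 33.21·941 = 85307.36.
Real GDP 2019 (at 2009 prices) = 47.06·993 + 47.35·484 + 21.92·373 + 33.21·1507 = 127871.61.
Real growth = 127871.61/85307.36 − 1 = 0.4990.

49.90%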